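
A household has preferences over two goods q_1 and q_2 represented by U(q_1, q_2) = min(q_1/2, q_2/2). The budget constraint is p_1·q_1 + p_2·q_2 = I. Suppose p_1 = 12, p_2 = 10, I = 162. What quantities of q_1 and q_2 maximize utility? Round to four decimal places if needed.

q_1* = 7.3636, q_2* = 7.3636

Leontief preferences: the optimum is at the kink where q_1/2 = q_2/2, i.e. q_2 = q_1.
Budget: p_1·q_1 + p_2·q_1 = I, so (2·p_1 + 2·p_2)·q_1 = 2·I.
Demand: q_1*(p_1,p_2,I) = 2·I/(2·p_1 + 2·p_2), q_2* = 2·I/(2·p_1 + 2·p_2).
Here 2·12 + 2·10 = 44, giving q_1* = 7.3636 and q_2* = 7.3636.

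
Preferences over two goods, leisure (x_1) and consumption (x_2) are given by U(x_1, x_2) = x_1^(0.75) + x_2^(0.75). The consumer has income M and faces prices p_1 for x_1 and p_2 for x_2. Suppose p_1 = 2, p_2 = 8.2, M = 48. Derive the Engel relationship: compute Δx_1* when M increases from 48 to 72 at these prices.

MU_x_1 ∝ x_1^(-0.25), MU_x_2 ∝ x_2^(-0.25), so MRS = (x_2/x_1)^(0.25) = p_1/p_2.
Solve for the ratio: x_2/x_1 = [p_1/p_2]^(4).
Substitute x_2 = (x_2/x_1)·x_1 into the budget: x_1* = M/(p_1 + p_2·(x_2/x_1)).
Numerically x_2/x_1 = 0.003539, so x_1* = 48/(2 + 8.2·0.003539) = 23.6568.
At M' = 72: x_1* = 35.4851. Change: 35.4851 − 23.6568 = 11.8284.

Δx_1* = 11.8284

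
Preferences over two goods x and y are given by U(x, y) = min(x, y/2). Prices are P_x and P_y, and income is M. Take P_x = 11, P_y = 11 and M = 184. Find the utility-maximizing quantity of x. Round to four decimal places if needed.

Leontief preferences: the optimum is at the kink where x/1 = y/2, i.e. y = 2·x.
Budget: P_x·x + P_y·2·x = M, so (P_x + 2·P_y)·x = M.
Demand: x*(P_x,P_y,M) = M/(P_x + 2·P_y), y* = 2·M/(P_x + 2·P_y).
Here 11 + 2·11 = 33, giving x* = 5.5758.

x* = 5.5758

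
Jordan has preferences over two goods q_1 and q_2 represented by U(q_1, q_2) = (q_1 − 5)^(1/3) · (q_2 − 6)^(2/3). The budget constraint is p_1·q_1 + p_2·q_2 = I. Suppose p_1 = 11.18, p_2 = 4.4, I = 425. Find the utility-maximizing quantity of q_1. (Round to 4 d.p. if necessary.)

This is Cobb-Douglas in (q_1−5, q_2−6): tangency gives 1/3·p_2·(q_2−6) = 2/3·p_1·(q_1−5).
After buying the subsistence bundle (5, 6), a share 1/3 of the remaining income goes to q_1: q_1* = 5 + 1/3·(I − 5p_1 − 6p_2)/p_1.
Discretionary income = 425 − 5·11.18 − 6·4.4 = 342.7; q_1* = 5 + 1/3·342.7/11.18 = 15.2177.

q_1* = 15.2177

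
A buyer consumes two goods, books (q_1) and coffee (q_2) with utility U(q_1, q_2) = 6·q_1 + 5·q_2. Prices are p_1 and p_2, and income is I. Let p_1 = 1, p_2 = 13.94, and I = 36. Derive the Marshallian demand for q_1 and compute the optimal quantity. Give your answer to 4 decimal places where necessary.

Linear utility — the consumer picks whichever good has higher MU/price: 6/1 = 6 vs 5/13.94 = 0.3587.
q_1 gives more utility per dollar, so spend all income on q_1: q_1* = I/p_1, q_2* = 0.
Numerically: q_1* = 36, q_2* = 0.

q_1* = 36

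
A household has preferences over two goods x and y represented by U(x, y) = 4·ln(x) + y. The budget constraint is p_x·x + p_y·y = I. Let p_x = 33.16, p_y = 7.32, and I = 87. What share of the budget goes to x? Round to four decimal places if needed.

MU_x = 4/x, MU_y = 1. Tangency: 4/x = p_x/p_y.
So x*(p_x,p_y) = 4·p_y/p_x, independent of income; and y* = (I − 4·p_y)/p_y.
At the given prices: x* = 4·7.32/33.16 = 0.883, and y* = 7.8852.
Expenditure on x: 33.16·0.883 = 29.28; share = 0.3366.

share on x = 0.3366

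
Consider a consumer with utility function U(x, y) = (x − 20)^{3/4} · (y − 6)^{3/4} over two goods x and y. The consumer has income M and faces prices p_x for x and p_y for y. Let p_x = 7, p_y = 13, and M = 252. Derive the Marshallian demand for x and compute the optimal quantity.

Let x' = x−20, y' = y−6. MRS = y'/x' = p_x/p_y.
After buying the subsistence bundle (20, 6), a share 0.5 of the remaining income goes to x: x* = 20 + 0.5·(M − 20p_x − 6p_y)/p_x.
Discretionary income = 252 − 20·7 − 6·13 = 34; x* = 20 + 0.5·34/7 = 22.4286.

x* = 22.4286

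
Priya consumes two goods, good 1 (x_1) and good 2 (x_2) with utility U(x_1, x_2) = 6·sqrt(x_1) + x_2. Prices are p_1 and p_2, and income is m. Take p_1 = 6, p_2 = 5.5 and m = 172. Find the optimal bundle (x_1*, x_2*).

Utility is quasi-linear in x_2; the FOC for x_1 is 3/√x_1 = p_1/p_2.
Solve: √x_1 = 3·p_2/p_1, so x_1*(p_1,p_2) = (3·p_2/p_1)², and x_2* = (m − p_1·x_1*)/p_2.
Plugging in: x_1* = (3·5.5/6)² = 7.5625, x_2* = 23.0227.

x_1* = 7.5625, x_2* = 23.0227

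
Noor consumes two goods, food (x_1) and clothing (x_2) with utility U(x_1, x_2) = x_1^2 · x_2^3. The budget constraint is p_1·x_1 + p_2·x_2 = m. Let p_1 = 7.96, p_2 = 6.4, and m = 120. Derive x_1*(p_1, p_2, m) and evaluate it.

Demand: x_1*(p_1,p_2,m) = 0.4·m/p_1 and x_2* = 0.6·m/p_2.
At p_1=7.96, p_2=6.4, m=120: x_1* = 0.4·120/7.96 = 6.0302.

x_1* = 6.0302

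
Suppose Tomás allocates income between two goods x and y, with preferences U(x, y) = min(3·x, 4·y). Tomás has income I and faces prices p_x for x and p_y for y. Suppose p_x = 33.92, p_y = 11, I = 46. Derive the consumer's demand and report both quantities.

Leontief preferences: the optimum is at the kink where x/4 = y/3, i.e. y = (3/4)·x.
Budget: p_x·x + p_y·(3/4)·x = I, so (4·p_x + 3·p_y)·x = 4·I.
Demand: x*(p_x,p_y,I) = 4·I/(4·p_x + 3·p_y), y* = 3·I/(4·p_x + 3·p_y).
Here 4·33.92 + 3·11 = 168.68, giving x* = 1.0908 and y* = 0.8181.

x* = 1.0908, y* = 0.8181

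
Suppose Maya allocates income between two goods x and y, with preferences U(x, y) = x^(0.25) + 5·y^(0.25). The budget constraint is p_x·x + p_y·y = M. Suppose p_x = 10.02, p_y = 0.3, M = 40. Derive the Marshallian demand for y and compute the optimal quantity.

y* = 128.6606

MU_x ∝ x^(-0.75), MU_y ∝ 5·y^(-0.75), so MRS = (1/5)·(y/x)^(0.75) = p_x/p_y.
Hence y/x = (5·p_x/p_y)^(1/(0.75)), i.e. raised to the 4/3 power.
With the ratio pinned down, the budget gives x* = M/(p_x + p_y·(y/x)) and y* = (y/x)·x*.
Numerically y/x = 919.648701, so x* = 40/(10.02 + 0.3·919.648701) = 0.1399 and y* = 919.648701·0.1399 = 128.6606.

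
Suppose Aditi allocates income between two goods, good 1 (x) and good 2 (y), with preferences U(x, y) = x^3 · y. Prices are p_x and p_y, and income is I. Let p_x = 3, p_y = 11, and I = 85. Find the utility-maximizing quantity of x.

The MRS is 3·y/x. Set MRS = p_x/p_y.
So 3·p_y·y = p_x·x; combined with the budget, a share 0.75 of income goes to x.
Demand: x*(p_x,p_y,I) = 0.75·I/p_x and y* = 0.25·I/p_y.
At p_x=3, p_y=11, I=85: x* = 0.75·85/3 = 21.25.

x* = 21.25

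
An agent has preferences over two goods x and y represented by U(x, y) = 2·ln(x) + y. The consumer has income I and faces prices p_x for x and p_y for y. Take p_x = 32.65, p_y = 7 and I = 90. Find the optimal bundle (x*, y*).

MU_x = 2/x, MU_y = 1. Tangency: 2/x = p_x/p_y.
So x*(p_x,p_y) = 2·p_y/p_x, independent of income; and y* = (I − 2·p_y)/p_y.
At the given prices: x* = 2·7/32.65 = 0.4288, and y* = 10.8571.

x* = 0.4288, y* = 10.8571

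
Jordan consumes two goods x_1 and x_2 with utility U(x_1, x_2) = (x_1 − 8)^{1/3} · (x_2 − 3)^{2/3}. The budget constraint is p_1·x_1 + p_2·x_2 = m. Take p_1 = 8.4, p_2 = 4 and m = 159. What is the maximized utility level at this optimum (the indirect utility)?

After buying the subsistence bundle (8, 3), a share 1/3 of the remaining income goes to x_1: x_1* = 8 + 1/3·(m − 8p_1 − 3p_2)/p_1.
Discretionary income = 159 − 8·8.4 − 3·4 = 79.8; x_1* = 8 + 1/3·79.8/8.4 = 11.1667; x_2* = 3 + 2/3·79.8/4 = 16.3.
Utility at the optimum: U(11.1667, 16.3) = 8.2433.

V = 8.2433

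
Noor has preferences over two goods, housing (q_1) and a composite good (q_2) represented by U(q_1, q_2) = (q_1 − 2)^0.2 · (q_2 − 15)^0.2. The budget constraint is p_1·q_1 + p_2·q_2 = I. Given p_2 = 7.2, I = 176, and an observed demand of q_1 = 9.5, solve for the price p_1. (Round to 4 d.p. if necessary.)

Let q_1' = q_1−2, q_2' = q_2−15. MRS = q_2'/q_1' = p_1/p_2.
Substituting into the budget: q_1* = 2 + 0.5·(I − 2·p_1 − 15·p_2)/p_1, and q_2* = 15 + 0.5·(…)/p_2.
Set q_1* = 9.5 in the demand function and solve for p_1: p_1 = 4.

p_1 = 4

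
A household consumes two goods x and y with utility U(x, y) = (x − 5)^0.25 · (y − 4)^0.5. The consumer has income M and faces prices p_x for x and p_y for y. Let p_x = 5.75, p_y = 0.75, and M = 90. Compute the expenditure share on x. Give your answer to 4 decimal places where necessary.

share on x = 0.5352

Let x' = x−5, y' = y−4. MRS = (1/2)·y'/x' = p_x/p_y.
After buying the subsistence bundle (5, 4), a share 1/3 of the remaining income goes to x: x* = 5 + 1/3·(M − 5p_x − 4p_y)/p_x.
Discretionary income = 90 − 5·5.75 − 4·0.75 = 58.25; x* = 5 + 1/3·58.25/5.75 = 8.3768; y* = 4 + 2/3·58.25/0.75 = 55.7778.
Expenditure on x: 5.75·8.3768 = 48.1667; share = 0.5352.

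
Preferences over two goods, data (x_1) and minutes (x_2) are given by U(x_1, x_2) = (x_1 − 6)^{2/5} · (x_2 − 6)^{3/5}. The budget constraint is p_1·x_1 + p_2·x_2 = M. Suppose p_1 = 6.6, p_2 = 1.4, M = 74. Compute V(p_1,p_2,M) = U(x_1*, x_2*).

V = 5.0956

MRS = (2/3)·(x_2−6)/(x_1−6). Tangency with p_1/p_2 gives x_2−6 = (3/2)·(p_1/p_2)·(x_1−6).
After buying the subsistence bundle (6, 6), a share 0.4 of the remaining income goes to x_1: x_1* = 6 + 0.4·(M − 6p_1 − 6p_2)/p_1.
Discretionary income = 74 − 6·6.6 − 6·1.4 = 26; x_1* = 6 + 0.4·26/6.6 = 7.5758; x_2* = 6 + 0.6·26/1.4 = 17.1429.
Utility at the optimum: U(7.5758, 17.1429) = 5.0956.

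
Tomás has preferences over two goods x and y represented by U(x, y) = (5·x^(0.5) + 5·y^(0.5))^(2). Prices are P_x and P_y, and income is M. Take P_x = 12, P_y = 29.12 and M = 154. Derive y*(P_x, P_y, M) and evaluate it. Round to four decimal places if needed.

y* = 1.5433

MU_x ∝ 5·x^(-0.5), MU_y ∝ 5·y^(-0.5), so MRS = (y/x)^(0.5) = P_x/P_y.
Solve for the ratio: y/x = [P_x/P_y]^(2).
Substitute y = (y/x)·x into the budget: x* = M/(P_x + P_y·(y/x)).
Numerically y/x = 0.169816, so x* = 154/(12 + 29.12·0.169816) = 9.0882 and y* = 0.169816·9.0882 = 1.5433.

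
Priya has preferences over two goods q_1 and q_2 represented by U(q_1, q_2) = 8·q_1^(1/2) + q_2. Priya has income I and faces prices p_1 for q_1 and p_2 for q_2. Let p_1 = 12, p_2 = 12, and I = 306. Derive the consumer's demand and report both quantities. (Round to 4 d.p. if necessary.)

MU_q_1 = 4/√q_1, MU_q_2 = 1. Tangency: 4/√q_1 = p_1/p_2.
Solve: √q_1 = 4·p_2/p_1, so q_1*(p_1,p_2) = (4·p_2/p_1)², and q_2* = (I − p_1·q_1*)/p_2.
Plugging in: q_1* = (4·12/12)² = 16, q_2* = 9.5.

q_1* = 16, q_2* = 9.5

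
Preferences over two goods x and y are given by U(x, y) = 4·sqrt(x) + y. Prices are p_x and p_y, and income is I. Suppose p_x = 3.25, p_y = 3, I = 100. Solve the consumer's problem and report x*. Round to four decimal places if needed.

Set MRS = p_x/p_y: 2·x^(−1/2) = p_x/p_y.
Solve: √x = 2·p_y/p_x, so x*(p_x,p_y) = (2·p_y/p_x)², and y* = (I − p_x·x*)/p_y.
Plugging in: x* = (2·3/3.25)² = 3.4083.

x* = 3.4083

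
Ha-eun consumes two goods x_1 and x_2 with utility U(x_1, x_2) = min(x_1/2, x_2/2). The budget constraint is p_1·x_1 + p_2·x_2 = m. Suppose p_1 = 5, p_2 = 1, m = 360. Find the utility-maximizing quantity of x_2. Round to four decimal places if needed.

Demand: x_1*(p_1,p_2,m) = 2·m/(2·p_1 + 2·p_2), x_2* = 2·m/(2·p_1 + 2·p_2).
Here 2·5 + 2·1 = 12, giving x_2* = 60.

x_2* = 60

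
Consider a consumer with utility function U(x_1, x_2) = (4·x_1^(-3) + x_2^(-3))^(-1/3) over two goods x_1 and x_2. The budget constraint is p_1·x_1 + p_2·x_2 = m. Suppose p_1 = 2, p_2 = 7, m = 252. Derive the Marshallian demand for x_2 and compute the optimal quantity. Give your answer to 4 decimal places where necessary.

x_2* = 23.1859

MRS = MU_x_1/MU_x_2 = 4·(x_2/x_1)^(4). Set equal to p_1/p_2.
Hence x_2/x_1 = ((1/4)·p_1/p_2)^(1/(4)), i.e. raised to the 0.25 power.
Substitute x_2 = (x_2/x_1)·x_1 into the budget: x_1* = m/(p_1 + p_2·(x_2/x_1)).
Numerically x_2/x_1 = 0.516973, so x_1* = 252/(2 + 7·0.516973) = 44.8493 and x_2* = 0.516973·44.8493 = 23.1859.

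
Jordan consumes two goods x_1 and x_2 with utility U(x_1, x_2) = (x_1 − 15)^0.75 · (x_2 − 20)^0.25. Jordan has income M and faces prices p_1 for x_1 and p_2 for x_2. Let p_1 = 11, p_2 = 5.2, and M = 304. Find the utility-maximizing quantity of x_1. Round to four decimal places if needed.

After buying the subsistence bundle (15, 20), a share 0.75 of the remaining income goes to x_1: x_1* = 15 + 0.75·(M − 15p_1 − 20p_2)/p_1.
Discretionary income = 304 − 15·11 − 20·5.2 = 35; x_1* = 15 + 0.75·35/11 = 17.3864.

x_1* = 17.3864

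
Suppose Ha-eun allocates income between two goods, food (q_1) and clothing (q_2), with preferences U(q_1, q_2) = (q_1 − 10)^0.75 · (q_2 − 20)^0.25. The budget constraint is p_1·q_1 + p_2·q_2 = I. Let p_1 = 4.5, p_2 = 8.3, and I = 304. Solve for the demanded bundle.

Let q_1' = q_1−10, q_2' = q_2−20. MRS = 3·q_2'/q_1' = p_1/p_2.
After buying the subsistence bundle (10, 20), a share 0.75 of the remaining income goes to q_1: q_1* = 10 + 0.75·(I − 10p_1 − 20p_2)/p_1.
Discretionary income = 304 − 10·4.5 − 20·8.3 = 93; q_1* = 10 + 0.75·93/4.5 = 25.5; q_2* = 20 + 0.25·93/8.3 = 22.8012.

q_1* = 25.5, q_2* = 22.8012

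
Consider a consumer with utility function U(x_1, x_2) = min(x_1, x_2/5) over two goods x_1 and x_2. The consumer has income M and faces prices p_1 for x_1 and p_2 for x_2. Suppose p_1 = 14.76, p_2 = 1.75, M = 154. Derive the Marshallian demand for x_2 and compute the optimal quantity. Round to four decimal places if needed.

x_2* = 32.752

With perfect complements, no substitution: consume in ratio x_1:x_2 = 1:5.
Budget: p_1·x_1 + p_2·5·x_1 = M, so (p_1 + 5·p_2)·x_1 = M.
Demand: x_1*(p_1,p_2,M) = M/(p_1 + 5·p_2), x_2* = 5·M/(p_1 + 5·p_2).
Here 14.76 + 5·1.75 = 23.51, giving x_2* = 32.752.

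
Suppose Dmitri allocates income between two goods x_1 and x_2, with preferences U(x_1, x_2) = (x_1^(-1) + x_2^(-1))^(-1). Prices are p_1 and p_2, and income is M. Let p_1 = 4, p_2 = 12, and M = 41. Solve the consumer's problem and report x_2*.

Substitute x_2 = (x_2/x_1)·x_1 into the budget: x_1* = M/(p_1 + p_2·(x_2/x_1)).
Numerically x_2/x_1 = 0.57735, so x_1* = 41/(4 + 12·0.57735) = 3.7518 and x_2* = 0.57735·3.7518 = 2.1661.

x_2* = 2.1661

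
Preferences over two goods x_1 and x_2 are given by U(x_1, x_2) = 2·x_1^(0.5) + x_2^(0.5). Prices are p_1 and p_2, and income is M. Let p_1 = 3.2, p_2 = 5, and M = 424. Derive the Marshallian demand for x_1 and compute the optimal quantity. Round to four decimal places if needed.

x_1* = 114.2241

MU_x_1 ∝ 2·x_1^(-0.5), MU_x_2 ∝ x_2^(-0.5), so MRS = 2·(x_2/x_1)^(0.5) = p_1/p_2.
Solve for the ratio: x_2/x_1 = [(1/2)·p_1/p_2]^(2).
With the ratio pinned down, the budget gives x_1* = M/(p_1 + p_2·(x_2/x_1)) and x_2* = (x_2/x_1)·x_1*.
Numerically x_2/x_1 = 0.1024, so x_1* = 424/(3.2 + 5·0.1024) = 114.2241.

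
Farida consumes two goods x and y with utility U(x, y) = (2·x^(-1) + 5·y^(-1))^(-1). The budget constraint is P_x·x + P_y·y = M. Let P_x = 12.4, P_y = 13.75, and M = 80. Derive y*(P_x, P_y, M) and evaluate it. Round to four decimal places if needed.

From the CES first-order condition, (2/5)·(y/x)^(2) = P_x/P_y.
Solve for the ratio: y/x = [(5/2)·P_x/P_y]^(0.5).
Substitute y = (y/x)·x into the budget: x* = M/(P_x + P_y·(y/x)).
Numerically y/x = 1.501514, so x* = 80/(12.4 + 13.75·1.501514) = 2.4209 and y* = 1.501514·2.4209 = 3.635.

y* = 3.635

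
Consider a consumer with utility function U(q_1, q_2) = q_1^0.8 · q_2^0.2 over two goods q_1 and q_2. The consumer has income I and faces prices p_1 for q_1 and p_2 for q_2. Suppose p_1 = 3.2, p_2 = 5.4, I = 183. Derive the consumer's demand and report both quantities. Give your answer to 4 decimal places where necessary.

MU_q_1/MU_q_2 = (0.8·q_2)/(0.2·q_1); tangency sets this equal to p_1/p_2.
Rearranging, p_2·q_2 = (1/4)·p_1·q_1. Substituting into the budget gives p_1·q_1·(1 + (1/4)) = I.
Demand: q_1*(p_1,p_2,I) = 0.8·I/p_1 and q_2* = 0.2·I/p_2.
At p_1=3.2, p_2=5.4, I=183: q_1* = 0.8·183/3.2 = 45.75, q_2* = 6.7778.

q_1* = 45.75, q_2* = 6.7778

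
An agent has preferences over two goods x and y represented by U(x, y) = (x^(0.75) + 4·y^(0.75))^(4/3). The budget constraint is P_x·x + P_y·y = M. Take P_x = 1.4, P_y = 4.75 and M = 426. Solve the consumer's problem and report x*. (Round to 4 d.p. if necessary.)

From the CES first-order condition, (1/4)·(y/x)^(0.25) = P_x/P_y.
Hence y/x = (4·P_x/P_y)^(1/(0.25)), i.e. raised to the 4 power.
With the ratio pinned down, the budget gives x* = M/(P_x + P_y·(y/x)) and y* = (y/x)·x*.
Numerically y/x = 1.931869, so x* = 426/(1.4 + 4.75·1.931869) = 40.2784.

x* = 40.2784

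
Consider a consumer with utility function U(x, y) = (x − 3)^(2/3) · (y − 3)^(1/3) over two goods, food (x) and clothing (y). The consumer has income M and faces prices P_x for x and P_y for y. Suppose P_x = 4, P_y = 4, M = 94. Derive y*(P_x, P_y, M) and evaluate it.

MRS = 2·(y−3)/(x−3). Tangency with P_x/P_y gives y−3 = (1/2)·(P_x/P_y)·(x−3).
Substituting into the budget: x* = 3 + 2/3·(M − 3·P_x − 3·P_y)/P_x, and y* = 3 + 1/3·(…)/P_y.
Discretionary income = 94 − 3·4 − 3·4 = 70; y* = 3 + 1/3·70/4 = 8.8333.

y* = 8.8333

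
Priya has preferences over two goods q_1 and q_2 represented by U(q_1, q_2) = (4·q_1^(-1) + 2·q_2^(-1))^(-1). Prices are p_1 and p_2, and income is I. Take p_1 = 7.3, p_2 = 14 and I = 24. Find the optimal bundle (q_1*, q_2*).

MRS = MU_q_1/MU_q_2 = 2·(q_2/q_1)^(2). Set equal to p_1/p_2.
Solve for the ratio: q_2/q_1 = [(1/2)·p_1/p_2]^(0.5).
With the ratio pinned down, the budget gives q_1* = I/(p_1 + p_2·(q_2/q_1)) and q_2* = (q_2/q_1)·q_1*.
Numerically q_2/q_1 = 0.510602, so q_1* = 24/(7.3 + 14·0.510602) = 1.6611 and q_2* = 0.510602·1.6611 = 0.8482.

q_1* = 1.6611, q_2* = 0.8482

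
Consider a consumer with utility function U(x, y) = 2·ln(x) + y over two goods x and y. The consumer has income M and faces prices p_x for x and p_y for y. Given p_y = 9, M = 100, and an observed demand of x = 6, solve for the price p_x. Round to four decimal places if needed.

Set MRS = p_x/p_y: (2/x)/1 = p_x/p_y.
So x*(p_x,p_y) = 2·p_y/p_x, independent of income; and y* = (M − 2·p_y)/p_y.
Set x* = 6 in the demand function and solve for p_x: p_x = 3.

p_x = 3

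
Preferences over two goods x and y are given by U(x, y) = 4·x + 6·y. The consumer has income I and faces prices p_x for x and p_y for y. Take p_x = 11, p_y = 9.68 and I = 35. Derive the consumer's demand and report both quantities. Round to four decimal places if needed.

x* = 0, y* = 3.6157

y gives more utility per dollar, so spend all income on y: y* = I/p_y, x* = 0.
Numerically: x* = 0, y* = 3.6157.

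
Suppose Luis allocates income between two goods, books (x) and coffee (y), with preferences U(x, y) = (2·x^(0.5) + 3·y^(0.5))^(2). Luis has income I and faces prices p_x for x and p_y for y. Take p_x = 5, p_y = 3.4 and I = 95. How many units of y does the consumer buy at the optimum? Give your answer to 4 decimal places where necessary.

y* = 21.4565

MU_x ∝ 2·x^(-0.5), MU_y ∝ 3·y^(-0.5), so MRS = (2/3)·(y/x)^(0.5) = p_x/p_y.
Solve for the ratio: y/x = [(3/2)·p_x/p_y]^(2).
Substitute y = (y/x)·x into the budget: x* = I/(p_x + p_y·(y/x)).
Numerically y/x = 4.865917, so x* = 95/(5 + 3.4·4.865917) = 4.4096 and y* = 4.865917·4.4096 = 21.4565.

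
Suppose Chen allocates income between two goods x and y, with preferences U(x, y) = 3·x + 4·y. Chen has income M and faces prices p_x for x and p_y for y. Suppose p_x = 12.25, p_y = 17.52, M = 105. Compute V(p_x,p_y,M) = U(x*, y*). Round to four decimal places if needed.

V = 25.7143

Perfect substitutes: compare marginal utility per dollar. 3/p_x vs 4/p_y → 0.2449 vs 0.2283.
x gives more utility per dollar, so spend all income on x: x* = M/p_x, y* = 0.
Numerically: x* = 8.5714, y* = 0.
Utility at the optimum: U(8.5714, 0) = 25.7143.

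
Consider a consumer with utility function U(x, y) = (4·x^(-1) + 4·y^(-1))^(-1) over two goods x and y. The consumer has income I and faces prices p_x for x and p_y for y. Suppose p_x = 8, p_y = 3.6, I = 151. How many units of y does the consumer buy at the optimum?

y* = 16.8403

From the CES first-order condition, (y/x)^(2) = p_x/p_y.
Hence y/x = (p_x/p_y)^(1/(2)), i.e. raised to the 0.5 power.
With the ratio pinned down, the budget gives x* = I/(p_x + p_y·(y/x)) and y* = (y/x)·x*.
Numerically y/x = 1.490712, so x* = 151/(8 + 3.6·1.490712) = 11.2968 and y* = 1.490712·11.2968 = 16.8403.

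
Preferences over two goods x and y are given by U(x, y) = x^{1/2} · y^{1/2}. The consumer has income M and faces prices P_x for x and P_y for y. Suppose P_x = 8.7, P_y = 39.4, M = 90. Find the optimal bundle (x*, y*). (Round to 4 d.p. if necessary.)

The MRS is y/x. Set MRS = P_x/P_y.
So 0.5·P_y·y = 0.5·P_x·x; combined with the budget, a share 0.5 of income goes to x.
Demand: x*(P_x,P_y,M) = 0.5·M/P_x and y* = 0.5·M/P_y.
At P_x=8.7, P_y=39.4, M=90: x* = 0.5·90/8.7 = 5.1724, y* = 1.1421.

x* = 5.1724, y* = 1.1421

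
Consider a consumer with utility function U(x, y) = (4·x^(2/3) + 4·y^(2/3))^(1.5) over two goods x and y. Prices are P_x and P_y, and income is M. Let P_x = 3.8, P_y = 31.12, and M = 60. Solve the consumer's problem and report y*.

From the CES first-order condition, (y/x)^(1/3) = P_x/P_y.
Hence y/x = (P_x/P_y)^(1/(1/3)), i.e. raised to the 3 power.
With the ratio pinned down, the budget gives x* = M/(P_x + P_y·(y/x)) and y* = (y/x)·x*.
Numerically y/x = 0.001821, so x* = 60/(3.8 + 31.12·0.001821) = 15.5575 and y* = 0.001821·15.5575 = 0.0283.

y* = 0.0283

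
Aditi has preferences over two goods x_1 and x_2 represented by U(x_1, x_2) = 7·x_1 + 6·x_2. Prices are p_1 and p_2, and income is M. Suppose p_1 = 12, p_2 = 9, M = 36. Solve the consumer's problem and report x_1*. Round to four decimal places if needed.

x_1* = 0

Linear utility — the consumer picks whichever good has higher MU/price: 7/12 = 0.5833 vs 6/9 = 0.6667.
x_2 gives more utility per dollar, so spend all income on x_2: x_2* = M/p_2, x_1* = 0.
Numerically: x_1* = 0, x_2* = 4.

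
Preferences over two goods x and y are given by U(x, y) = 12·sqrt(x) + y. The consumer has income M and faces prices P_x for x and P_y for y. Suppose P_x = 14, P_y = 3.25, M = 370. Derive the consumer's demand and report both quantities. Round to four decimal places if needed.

Thus x* = (6·P_y/P_x)² — independent of M — with the rest of income spent on y.
Plugging in: x* = (6·3.25/14)² = 1.9401, y* = 105.489.

x* = 1.9401, y* = 105.489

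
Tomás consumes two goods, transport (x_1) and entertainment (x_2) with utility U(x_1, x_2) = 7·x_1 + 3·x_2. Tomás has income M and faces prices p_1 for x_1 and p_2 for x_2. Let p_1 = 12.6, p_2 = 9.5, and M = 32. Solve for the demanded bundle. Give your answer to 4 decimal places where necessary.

x_1 gives more utility per dollar, so spend all income on x_1: x_1* = M/p_1, x_2* = 0.
Numerically: x_1* = 2.5397, x_2* = 0.

x_1* = 2.5397, x_2* = 0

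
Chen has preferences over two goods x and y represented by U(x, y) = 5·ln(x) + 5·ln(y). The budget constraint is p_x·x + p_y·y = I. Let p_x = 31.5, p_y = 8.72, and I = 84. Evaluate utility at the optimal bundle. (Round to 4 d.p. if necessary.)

V = 9.2987

The MRS is y/x. Set MRS = p_x/p_y.
So 5·p_y·y = 5·p_x·x; combined with the budget, a share 0.5 of income goes to x.
Demand: x*(p_x,p_y,I) = 0.5·I/p_x and y* = 0.5·I/p_y.
At p_x=31.5, p_y=8.72, I=84: x* = 0.5·84/31.5 = 1.3333, y* = 4.8165.
Utility at the optimum: U(1.3333, 4.8165) = 9.2987.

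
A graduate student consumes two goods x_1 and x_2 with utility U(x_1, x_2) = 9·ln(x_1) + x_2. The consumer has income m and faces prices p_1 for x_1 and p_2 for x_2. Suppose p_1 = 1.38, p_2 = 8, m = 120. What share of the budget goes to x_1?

share on x_1 = 0.6

So x_1*(p_1,p_2) = 9·p_2/p_1, independent of income; and x_2* = (m − 9·p_2)/p_2.
At the given prices: x_1* = 9·8/1.38 = 52.1739, and x_2* = 6.
Expenditure on x_1: 1.38·52.1739 = 72; share = 0.6.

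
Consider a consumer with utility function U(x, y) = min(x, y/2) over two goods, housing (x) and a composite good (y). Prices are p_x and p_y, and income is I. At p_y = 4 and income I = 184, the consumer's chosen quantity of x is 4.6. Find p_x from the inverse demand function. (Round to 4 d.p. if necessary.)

With perfect complements, no substitution: consume in ratio x:y = 1:2.
Budget: p_x·x + p_y·2·x = I, so (p_x + 2·p_y)·x = I.
Demand: x*(p_x,p_y,I) = I/(p_x + 2·p_y), y* = 2·I/(p_x + 2·p_y).
Set x* = 4.6 in the demand function and solve for p_x: p_x = 32.

p_x = 32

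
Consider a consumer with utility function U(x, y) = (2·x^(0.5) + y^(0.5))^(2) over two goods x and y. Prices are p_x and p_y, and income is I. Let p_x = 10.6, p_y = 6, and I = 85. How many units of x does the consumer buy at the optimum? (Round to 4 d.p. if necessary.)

MU_x ∝ 2·x^(-0.5), MU_y ∝ y^(-0.5), so MRS = 2·(y/x)^(0.5) = p_x/p_y.
Hence y/x = ((1/2)·p_x/p_y)^(1/(0.5)), i.e. raised to the 2 power.
With the ratio pinned down, the budget gives x* = I/(p_x + p_y·(y/x)) and y* = (y/x)·x*.
Numerically y/x = 0.780278, so x* = 85/(10.6 + 6·0.780278) = 5.5622.

x* = 5.5622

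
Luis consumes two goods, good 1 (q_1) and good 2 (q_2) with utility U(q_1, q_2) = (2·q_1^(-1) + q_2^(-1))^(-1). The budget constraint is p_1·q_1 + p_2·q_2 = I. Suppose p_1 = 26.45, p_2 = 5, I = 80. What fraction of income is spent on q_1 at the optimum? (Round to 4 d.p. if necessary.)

share on q_1 = 0.7649

MRS = MU_q_1/MU_q_2 = 2·(q_2/q_1)^(2). Set equal to p_1/p_2.
Solve for the ratio: q_2/q_1 = [(1/2)·p_1/p_2]^(0.5).
Substitute q_2 = (q_2/q_1)·q_1 into the budget: q_1* = I/(p_1 + p_2·(q_2/q_1)).
Numerically q_2/q_1 = 1.626346, so q_1* = 80/(26.45 + 5·1.626346) = 2.3134 and q_2* = 1.626346·2.3134 = 3.7623.
Expenditure on q_1: 26.45·2.3134 = 61.1884; share = 0.7649.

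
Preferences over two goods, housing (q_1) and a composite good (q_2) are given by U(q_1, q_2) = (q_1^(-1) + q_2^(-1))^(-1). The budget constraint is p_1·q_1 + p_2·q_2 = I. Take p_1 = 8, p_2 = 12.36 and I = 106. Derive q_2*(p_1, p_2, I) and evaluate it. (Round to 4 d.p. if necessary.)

MRS = MU_q_1/MU_q_2 = (q_2/q_1)^(2). Set equal to p_1/p_2.
Hence q_2/q_1 = (p_1/p_2)^(1/(2)), i.e. raised to the 0.5 power.
With the ratio pinned down, the budget gives q_1* = I/(p_1 + p_2·(q_2/q_1)) and q_2* = (q_2/q_1)·q_1*.
Numerically q_2/q_1 = 0.804518, so q_1* = 106/(8 + 12.36·0.804518) = 5.9073 and q_2* = 0.804518·5.9073 = 4.7525.

q_2* = 4.7525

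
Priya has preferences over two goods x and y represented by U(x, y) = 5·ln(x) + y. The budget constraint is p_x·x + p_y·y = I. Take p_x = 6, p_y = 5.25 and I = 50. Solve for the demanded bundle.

x* = 4.375, y* = 4.5238

So x*(p_x,p_y) = 5·p_y/p_x, independent of income; and y* = (I − 5·p_y)/p_y.
At the given prices: x* = 5·5.25/6 = 4.375, and y* = 4.5238.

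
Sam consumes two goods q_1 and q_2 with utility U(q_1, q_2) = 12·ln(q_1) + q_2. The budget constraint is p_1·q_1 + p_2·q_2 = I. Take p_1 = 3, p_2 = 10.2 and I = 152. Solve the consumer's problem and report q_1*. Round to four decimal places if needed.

q_1* = 40.8

Set MRS = p_1/p_2: (12/q_1)/1 = p_1/p_2.
So q_1*(p_1,p_2) = 12·p_2/p_1, independent of income; and q_2* = (I − 12·p_2)/p_2.
At the given prices: q_1* = 12·10.2/3 = 40.8.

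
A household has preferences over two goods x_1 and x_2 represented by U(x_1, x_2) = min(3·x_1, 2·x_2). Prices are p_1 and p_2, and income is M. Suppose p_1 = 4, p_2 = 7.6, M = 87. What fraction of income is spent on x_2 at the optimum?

Leontief preferences: the optimum is at the kink where x_1/2 = x_2/3, i.e. x_2 = (3/2)·x_1.
Budget: p_1·x_1 + p_2·(3/2)·x_1 = M, so (2·p_1 + 3·p_2)·x_1 = 2·M.
Demand: x_1*(p_1,p_2,M) = 2·M/(2·p_1 + 3·p_2), x_2* = 3·M/(2·p_1 + 3·p_2).
Here 2·4 + 3·7.6 = 30.8, giving x_1* = 5.6494 and x_2* = 8.474.
Expenditure on x_2: 7.6·8.474 = 64.4026; share = 0.7403.

share on x_2 = 0.7403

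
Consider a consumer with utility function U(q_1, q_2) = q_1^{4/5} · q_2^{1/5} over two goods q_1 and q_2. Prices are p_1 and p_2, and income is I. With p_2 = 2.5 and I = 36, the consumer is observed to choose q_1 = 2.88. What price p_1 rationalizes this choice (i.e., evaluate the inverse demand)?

p_1 = 10

The MRS is 4·q_2/q_1. Set MRS = p_1/p_2.
Rearranging, p_2·q_2 = (1/4)·p_1·q_1. Substituting into the budget gives p_1·q_1·(1 + (1/4)) = I.
Demand: q_1*(p_1,p_2,I) = 0.8·I/p_1 and q_2* = 0.2·I/p_2.
Set q_1* = 2.88 in the demand function and solve for p_1: p_1 = 10.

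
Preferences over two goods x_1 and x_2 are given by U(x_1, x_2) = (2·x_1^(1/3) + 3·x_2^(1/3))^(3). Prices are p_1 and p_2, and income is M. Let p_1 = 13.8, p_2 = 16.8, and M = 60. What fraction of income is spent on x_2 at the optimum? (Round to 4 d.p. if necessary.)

MRS = MU_x_1/MU_x_2 = (2/3)·(x_2/x_1)^(2/3). Set equal to p_1/p_2.
Solve for the ratio: x_2/x_1 = [(3/2)·p_1/p_2]^(1.5).
Substitute x_2 = (x_2/x_1)·x_1 into the budget: x_1* = M/(p_1 + p_2·(x_2/x_1)).
Numerically x_2/x_1 = 1.367702, so x_1* = 60/(13.8 + 16.8·1.367702) = 1.6314 and x_2* = 1.367702·1.6314 = 2.2313.
Expenditure on x_2: 16.8·2.2313 = 37.4862; share = 0.6248.

share on x_2 = 0.6248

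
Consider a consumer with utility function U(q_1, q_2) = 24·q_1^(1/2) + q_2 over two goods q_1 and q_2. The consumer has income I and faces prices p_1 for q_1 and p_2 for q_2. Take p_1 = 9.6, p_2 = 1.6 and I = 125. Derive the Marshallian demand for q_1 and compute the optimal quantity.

Set MRS = p_1/p_2: 12·q_1^(−1/2) = p_1/p_2.
Thus q_1* = (12·p_2/p_1)² — independent of I — with the rest of income spent on q_2.
Plugging in: q_1* = (12·1.6/9.6)² = 4.

q_1* = 4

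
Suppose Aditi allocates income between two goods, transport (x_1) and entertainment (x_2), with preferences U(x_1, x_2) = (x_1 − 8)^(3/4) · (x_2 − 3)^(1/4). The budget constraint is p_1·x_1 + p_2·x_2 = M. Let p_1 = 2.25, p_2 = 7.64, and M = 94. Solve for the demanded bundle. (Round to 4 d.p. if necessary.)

MRS = 3·(x_2−3)/(x_1−8). Tangency with p_1/p_2 gives x_2−3 = (1/3)·(p_1/p_2)·(x_1−8).
After buying the subsistence bundle (8, 3), a share 0.75 of the remaining income goes to x_1: x_1* = 8 + 0.75·(M − 8p_1 − 3p_2)/p_1.
Discretionary income = 94 − 8·2.25 − 3·7.64 = 53.08; x_1* = 8 + 0.75·53.08/2.25 = 25.6933; x_2* = 3 + 0.25·53.08/7.64 = 4.7369.

x_1* = 25.6933, x_2* = 4.7369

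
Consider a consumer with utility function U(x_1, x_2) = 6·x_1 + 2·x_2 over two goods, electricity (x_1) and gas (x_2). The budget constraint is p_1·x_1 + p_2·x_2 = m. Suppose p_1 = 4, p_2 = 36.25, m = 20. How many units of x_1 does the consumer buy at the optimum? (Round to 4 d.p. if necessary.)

x_1* = 5

Linear utility — the consumer picks whichever good has higher MU/price: 6/4 = 1.5 vs 2/36.25 = 0.0552.
x_1 gives more utility per dollar, so spend all income on x_1: x_1* = m/p_1, x_2* = 0.
Numerically: x_1* = 5, x_2* = 0.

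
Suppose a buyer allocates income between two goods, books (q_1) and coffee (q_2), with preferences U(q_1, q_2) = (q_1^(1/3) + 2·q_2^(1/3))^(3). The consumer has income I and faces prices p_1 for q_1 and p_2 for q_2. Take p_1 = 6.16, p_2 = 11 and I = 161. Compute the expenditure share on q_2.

share on q_2 = 0.6791

Substitute q_2 = (q_2/q_1)·q_1 into the budget: q_1* = I/(p_1 + p_2·(q_2/q_1)).
Numerically q_2/q_1 = 1.185297, so q_1* = 161/(6.16 + 11·1.185297) = 8.3862 and q_2* = 1.185297·8.3862 = 9.9401.
Expenditure on q_2: 11·9.9401 = 109.3412; share = 0.6791.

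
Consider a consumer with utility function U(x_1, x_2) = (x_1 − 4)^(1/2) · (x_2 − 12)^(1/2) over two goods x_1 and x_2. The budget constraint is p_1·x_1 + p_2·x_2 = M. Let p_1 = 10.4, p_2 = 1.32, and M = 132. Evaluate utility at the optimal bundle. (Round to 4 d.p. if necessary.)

Let x_1' = x_1−4, x_2' = x_2−12. MRS = x_2'/x_1' = p_1/p_2.
Substituting into the budget: x_1* = 4 + 0.5·(M − 4·p_1 − 12·p_2)/p_1, and x_2* = 12 + 0.5·(…)/p_2.
Discretionary income = 132 − 4·10.4 − 12·1.32 = 74.56; x_1* = 4 + 0.5·74.56/10.4 = 7.5846; x_2* = 12 + 0.5·74.56/1.32 = 40.2424.
Utility at the optimum: U(7.5846, 40.2424) = 10.0617.

V = 10.0617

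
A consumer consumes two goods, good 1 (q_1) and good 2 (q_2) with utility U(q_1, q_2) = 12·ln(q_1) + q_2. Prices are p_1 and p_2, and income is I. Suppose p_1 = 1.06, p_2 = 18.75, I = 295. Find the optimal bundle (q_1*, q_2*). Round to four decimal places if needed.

Set MRS = p_1/p_2: (12/q_1)/1 = p_1/p_2.
So q_1*(p_1,p_2) = 12·p_2/p_1, independent of income; and q_2* = (I − 12·p_2)/p_2.
At the given prices: q_1* = 12·18.75/1.06 = 212.2642, and q_2* = 3.7333.

q_1* = 212.2642, q_2* = 3.7333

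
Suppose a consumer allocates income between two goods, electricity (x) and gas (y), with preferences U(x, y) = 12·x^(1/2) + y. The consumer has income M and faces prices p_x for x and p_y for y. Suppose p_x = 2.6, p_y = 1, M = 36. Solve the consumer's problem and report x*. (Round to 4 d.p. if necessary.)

x* = 5.3254

Set MRS = p_x/p_y: 6·x^(−1/2) = p_x/p_y.
Thus x* = (6·p_y/p_x)² — independent of M — with the rest of income spent on y.
Plugging in: x* = (6·1/2.6)² = 5.3254.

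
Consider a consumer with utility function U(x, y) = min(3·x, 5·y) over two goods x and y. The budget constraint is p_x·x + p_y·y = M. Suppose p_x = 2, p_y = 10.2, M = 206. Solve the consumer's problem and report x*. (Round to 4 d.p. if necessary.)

x* = 25.3695

With perfect complements, no substitution: consume in ratio x:y = 5:3.
Budget: p_x·x + p_y·(3/5)·x = M, so (5·p_x + 3·p_y)·x = 5·M.
Demand: x*(p_x,p_y,M) = 5·M/(5·p_x + 3·p_y), y* = 3·M/(5·p_x + 3·p_y).
Here 5·2 + 3·10.2 = 40.6, giving x* = 25.3695.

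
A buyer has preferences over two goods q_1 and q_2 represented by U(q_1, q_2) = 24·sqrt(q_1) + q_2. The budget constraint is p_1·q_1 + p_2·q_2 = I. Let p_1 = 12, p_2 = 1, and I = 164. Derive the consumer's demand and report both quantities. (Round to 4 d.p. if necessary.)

q_1* = 1, q_2* = 152

Utility is quasi-linear in q_2; the FOC for q_1 is 12/√q_1 = p_1/p_2.
Thus q_1* = (12·p_2/p_1)² — independent of I — with the rest of income spent on q_2.
Plugging in: q_1* = (12·1/12)² = 1, q_2* = 152.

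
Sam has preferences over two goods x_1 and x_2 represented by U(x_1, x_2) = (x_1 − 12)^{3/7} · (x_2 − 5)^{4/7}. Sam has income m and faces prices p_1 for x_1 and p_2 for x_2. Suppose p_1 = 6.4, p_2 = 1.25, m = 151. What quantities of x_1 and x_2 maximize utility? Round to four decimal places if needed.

x_1* = 16.5502, x_2* = 36.0629

MRS = (3/4)·(x_2−5)/(x_1−12). Tangency with p_1/p_2 gives x_2−5 = (4/3)·(p_1/p_2)·(x_1−12).
Substituting into the budget: x_1* = 12 + 3/7·(m − 12·p_1 − 5·p_2)/p_1, and x_2* = 5 + 4/7·(…)/p_2.
Discretionary income = 151 − 12·6.4 − 5·1.25 = 67.95; x_1* = 12 + 3/7·67.95/6.4 = 16.5502; x_2* = 5 + 4/7·67.95/1.25 = 36.0629.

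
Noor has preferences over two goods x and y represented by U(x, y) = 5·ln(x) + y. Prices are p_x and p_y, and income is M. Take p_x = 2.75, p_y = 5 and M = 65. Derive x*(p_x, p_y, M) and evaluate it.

x* = 9.0909

MU_x = 5/x, MU_y = 1. Tangency: 5/x = p_x/p_y.
So x*(p_x,p_y) = 5·p_y/p_x, independent of income; and y* = (M − 5·p_y)/p_y.
At the given prices: x* = 5·5/2.75 = 9.0909.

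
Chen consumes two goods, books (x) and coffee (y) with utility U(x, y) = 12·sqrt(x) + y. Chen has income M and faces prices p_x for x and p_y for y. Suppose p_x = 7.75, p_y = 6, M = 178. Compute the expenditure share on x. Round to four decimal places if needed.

share on x = 0.9395

Set MRS = p_x/p_y: 6·x^(−1/2) = p_x/p_y.
Thus x* = (6·p_y/p_x)² — independent of M — with the rest of income spent on y.
Plugging in: x* = (6·6/7.75)² = 21.5775, y* = 1.7957.
Expenditure on x: 7.75·21.5775 = 167.2258; share = 0.9395.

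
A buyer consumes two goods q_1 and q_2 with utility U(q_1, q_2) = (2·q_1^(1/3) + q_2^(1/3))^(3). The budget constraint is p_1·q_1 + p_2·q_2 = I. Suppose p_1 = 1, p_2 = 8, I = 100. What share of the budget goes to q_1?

share on q_1 = 0.8889

Substitute q_2 = (q_2/q_1)·q_1 into the budget: q_1* = I/(p_1 + p_2·(q_2/q_1)).
Numerically q_2/q_1 = 0.015625, so q_1* = 100/(1 + 8·0.015625) = 88.8889 and q_2* = 0.015625·88.8889 = 1.3889.
Expenditure on q_1: 1·88.8889 = 88.8889; share = 0.8889.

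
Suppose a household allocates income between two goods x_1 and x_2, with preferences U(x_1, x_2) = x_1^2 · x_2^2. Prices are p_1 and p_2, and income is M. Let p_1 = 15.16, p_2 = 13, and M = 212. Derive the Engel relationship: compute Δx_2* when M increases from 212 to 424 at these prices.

Tangency: MRS = x_2/x_1 = p_1/p_2.
Rearranging, p_2·x_2 = p_1·x_1. Substituting into the budget gives p_1·x_1·(1 + 1) = M.
Demand: x_1*(p_1,p_2,M) = 0.5·M/p_1 and x_2* = 0.5·M/p_2.
At p_1=15.16, p_2=13, M=212: x_2* = 0.5·212/13 = 8.1538.
At M' = 424: x_2* = 16.3077. Change: 16.3077 − 8.1538 = 8.1538.

Δx_2* = 8.1538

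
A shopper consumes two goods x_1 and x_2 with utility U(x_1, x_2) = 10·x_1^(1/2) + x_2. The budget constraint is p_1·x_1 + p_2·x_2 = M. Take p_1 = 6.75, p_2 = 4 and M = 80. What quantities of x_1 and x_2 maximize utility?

Utility is quasi-linear in x_2; the FOC for x_1 is 5/√x_1 = p_1/p_2.
Thus x_1* = (5·p_2/p_1)² — independent of M — with the rest of income spent on x_2.
Plugging in: x_1* = (5·4/6.75)² = 8.7791, x_2* = 5.1852.

x_1* = 8.7791, x_2* = 5.1852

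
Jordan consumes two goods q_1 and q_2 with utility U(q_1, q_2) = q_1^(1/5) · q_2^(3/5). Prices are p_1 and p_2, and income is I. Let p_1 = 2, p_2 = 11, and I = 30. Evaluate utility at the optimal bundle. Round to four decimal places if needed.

At p_1=2, p_2=11, I=30: q_1* = 0.25·30/2 = 3.75, q_2* = 2.0455.
Utility at the optimum: U(3.75, 2.0455) = 2.0012.

V = 2.0012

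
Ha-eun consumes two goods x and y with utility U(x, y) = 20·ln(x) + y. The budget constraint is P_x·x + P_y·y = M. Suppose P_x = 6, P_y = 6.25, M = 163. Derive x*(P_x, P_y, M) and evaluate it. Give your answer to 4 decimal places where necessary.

x* = 20.8333

MU_x = 20/x, MU_y = 1. Tangency: 20/x = P_x/P_y.
So x*(P_x,P_y) = 20·P_y/P_x, independent of income; and y* = (M − 20·P_y)/P_y.
At the given prices: x* = 20·6.25/6 = 20.8333.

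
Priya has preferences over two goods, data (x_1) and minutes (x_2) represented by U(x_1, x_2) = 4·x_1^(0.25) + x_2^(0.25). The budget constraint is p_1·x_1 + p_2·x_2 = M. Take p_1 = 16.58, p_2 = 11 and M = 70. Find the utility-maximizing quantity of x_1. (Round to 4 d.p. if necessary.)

x_1* = 3.5762

From the CES first-order condition, 4·(x_2/x_1)^(0.75) = p_1/p_2.
Hence x_2/x_1 = ((1/4)·p_1/p_2)^(1/(0.75)), i.e. raised to the 4/3 power.
Substitute x_2 = (x_2/x_1)·x_1 into the budget: x_1* = M/(p_1 + p_2·(x_2/x_1)).
Numerically x_2/x_1 = 0.272171, so x_1* = 70/(16.58 + 11·0.272171) = 3.5762.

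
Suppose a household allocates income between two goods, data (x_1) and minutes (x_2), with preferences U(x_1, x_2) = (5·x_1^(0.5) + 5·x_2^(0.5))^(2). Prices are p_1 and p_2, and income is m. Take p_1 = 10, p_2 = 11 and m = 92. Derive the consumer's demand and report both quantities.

From the CES first-order condition, (x_2/x_1)^(0.5) = p_1/p_2.
Solve for the ratio: x_2/x_1 = [p_1/p_2]^(2).
With the ratio pinned down, the budget gives x_1* = m/(p_1 + p_2·(x_2/x_1)) and x_2* = (x_2/x_1)·x_1*.
Numerically x_2/x_1 = 0.826446, so x_1* = 92/(10 + 11·0.826446) = 4.819 and x_2* = 0.826446·4.819 = 3.9827.

x_1* = 4.819, x_2* = 3.9827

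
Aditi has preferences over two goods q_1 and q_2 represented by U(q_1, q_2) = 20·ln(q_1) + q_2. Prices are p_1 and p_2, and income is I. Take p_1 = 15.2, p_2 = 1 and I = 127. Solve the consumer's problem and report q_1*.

q_1* = 1.3158

So q_1*(p_1,p_2) = 20·p_2/p_1, independent of income; and q_2* = (I − 20·p_2)/p_2.
At the given prices: q_1* = 20·1/15.2 = 1.3158.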